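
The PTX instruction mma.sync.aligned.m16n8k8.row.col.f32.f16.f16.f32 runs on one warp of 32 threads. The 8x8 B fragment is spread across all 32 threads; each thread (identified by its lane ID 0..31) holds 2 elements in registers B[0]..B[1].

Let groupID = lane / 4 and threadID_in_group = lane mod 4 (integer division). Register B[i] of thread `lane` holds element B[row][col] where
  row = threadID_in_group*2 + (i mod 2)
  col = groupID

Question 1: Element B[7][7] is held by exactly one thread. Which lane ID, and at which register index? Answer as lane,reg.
c=7⇒gr=7  r=7⇒th=3,odd=1
L=7*4+3=31  i=1=1

31,1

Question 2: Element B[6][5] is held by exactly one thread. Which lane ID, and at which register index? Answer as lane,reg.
c: 5->gid=5  r: 6->tid=3,i&1=0
L=5*4+3=23  i=0=0

23,0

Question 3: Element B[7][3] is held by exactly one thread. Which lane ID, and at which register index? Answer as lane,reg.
c=3->g=3  r=7->t=3,b0=1
L=3*4+3=15  i=1=1

15,1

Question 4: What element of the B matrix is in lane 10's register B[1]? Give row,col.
5,2

L=10->gid=10>>2=2, tid=10&3=2
[1]->row 2·2+1=5  col gid=2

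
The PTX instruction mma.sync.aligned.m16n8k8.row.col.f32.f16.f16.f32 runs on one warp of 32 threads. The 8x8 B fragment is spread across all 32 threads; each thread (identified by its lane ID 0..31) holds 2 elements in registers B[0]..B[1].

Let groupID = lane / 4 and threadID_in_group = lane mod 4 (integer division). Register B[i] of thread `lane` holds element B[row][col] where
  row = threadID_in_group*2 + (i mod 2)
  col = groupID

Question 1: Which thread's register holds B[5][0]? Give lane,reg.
c=0⇒gr=0  r=5⇒th=2,odd=1
L=0*4+2=2  i=1=1

2,1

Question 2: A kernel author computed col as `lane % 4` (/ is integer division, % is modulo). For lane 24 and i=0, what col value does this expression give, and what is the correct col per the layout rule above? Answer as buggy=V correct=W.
buggy=0 correct=6

`lane % 4`[24,0]->0
lane 24: g=6 (24/4), t=0 (24%4)
i=0: r=0*2+0=0, c=g=6
col: 0 vs 6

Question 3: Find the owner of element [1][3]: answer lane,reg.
c=3→G=3  r=1→T=0,p=1
L=3*4+0=12  i=1=1

12,1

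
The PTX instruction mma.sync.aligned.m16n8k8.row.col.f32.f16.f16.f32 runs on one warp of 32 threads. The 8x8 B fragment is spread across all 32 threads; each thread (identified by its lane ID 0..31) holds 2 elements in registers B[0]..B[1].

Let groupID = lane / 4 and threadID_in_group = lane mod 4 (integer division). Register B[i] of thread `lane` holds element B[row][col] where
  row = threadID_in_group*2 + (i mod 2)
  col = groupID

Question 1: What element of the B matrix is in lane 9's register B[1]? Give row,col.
3,2

L=9→G=9>>2=2, T=9&3=1
[1]→row 1·2+1=3  col G=2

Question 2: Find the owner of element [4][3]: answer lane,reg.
c=3->g=3  r=4->t=2,b0=0
L=3*4+2=14  i=0=0

14,0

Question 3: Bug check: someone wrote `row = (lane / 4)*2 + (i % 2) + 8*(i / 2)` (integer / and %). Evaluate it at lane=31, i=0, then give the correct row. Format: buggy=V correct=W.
buggy=14 correct=6

`(lane / 4)*2 + (i % 2) + 8*(i / 2)`[31,0]->14
31: g=7,t=3
[0] (3*2+0,7) = (6,7)
row: 14 vs 6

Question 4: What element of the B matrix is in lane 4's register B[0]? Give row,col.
0,1

L=4->gid=4>>2=1, tid=4&3=0
[0]->row 0·2+0=0  col gid=1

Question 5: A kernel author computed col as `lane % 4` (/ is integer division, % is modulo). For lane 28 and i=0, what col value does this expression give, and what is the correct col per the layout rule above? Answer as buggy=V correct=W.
`lane % 4`[28,0]→0
lane 28→28/4=7, 28 mod 4=0
i=0  r:2·0+0→0  c:7
col: 0 vs 7

buggy=0 correct=7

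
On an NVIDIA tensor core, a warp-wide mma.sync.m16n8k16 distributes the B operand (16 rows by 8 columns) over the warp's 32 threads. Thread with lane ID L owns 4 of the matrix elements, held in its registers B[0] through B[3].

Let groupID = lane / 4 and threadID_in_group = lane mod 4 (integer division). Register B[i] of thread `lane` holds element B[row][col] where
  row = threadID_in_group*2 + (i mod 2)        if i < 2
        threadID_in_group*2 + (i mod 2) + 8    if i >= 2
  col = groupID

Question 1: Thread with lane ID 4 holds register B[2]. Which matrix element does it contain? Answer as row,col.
lane 4→4/4=1, 4 mod 4=0
i=2  r:2·0+0+8→8  c:1

8,1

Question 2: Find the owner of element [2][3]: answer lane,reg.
c=3⇒gr=3  r=2⇒Rb=0,th=1,odd=0
L=3*4+1=13  i=0*2+0=0

13,0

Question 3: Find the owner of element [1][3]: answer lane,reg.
12,1

c=3⇒gr=3  r=1⇒Rb=0,th=0,odd=1
L=3*4+0=12  i=0*2+1=1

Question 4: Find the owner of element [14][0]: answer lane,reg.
3,2

c=0⇒gr=0  r=14⇒Rb=1,th=3,odd=0
L=0*4+3=3  i=1*2+0=2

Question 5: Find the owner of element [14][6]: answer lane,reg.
c: 6->gid=6  r: 14->r8=1,tid=3,i&1=0
L=6*4+3=27  i=1*2+0=2

27,2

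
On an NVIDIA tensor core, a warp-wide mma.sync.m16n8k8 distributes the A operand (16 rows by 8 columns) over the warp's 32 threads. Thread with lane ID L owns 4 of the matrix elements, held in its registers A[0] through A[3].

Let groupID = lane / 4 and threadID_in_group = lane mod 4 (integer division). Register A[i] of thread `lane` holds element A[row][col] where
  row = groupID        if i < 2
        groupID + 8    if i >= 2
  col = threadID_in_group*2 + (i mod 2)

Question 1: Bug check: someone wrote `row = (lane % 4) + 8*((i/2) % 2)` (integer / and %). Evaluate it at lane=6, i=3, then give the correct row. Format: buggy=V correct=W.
buggy=10 correct=9

`(lane % 4) + 8*((i/2) % 2)`[6,3]⇒10
lane 6⇒6/4=1, 6 mod 4=2
i=3  r:1+8⇒9  c:2·2+1⇒5
row: 10 vs 9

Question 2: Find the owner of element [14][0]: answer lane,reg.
24,2

r=14→G=6,rhi=1  c=0→T=0,p=0
L=6*4+0=24  i=1*2+0=2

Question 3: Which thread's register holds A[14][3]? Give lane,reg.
r=14->g=6,rb=1  c=3->t=1,b0=1
L=6*4+1=25  i=1*2+1=3

25,3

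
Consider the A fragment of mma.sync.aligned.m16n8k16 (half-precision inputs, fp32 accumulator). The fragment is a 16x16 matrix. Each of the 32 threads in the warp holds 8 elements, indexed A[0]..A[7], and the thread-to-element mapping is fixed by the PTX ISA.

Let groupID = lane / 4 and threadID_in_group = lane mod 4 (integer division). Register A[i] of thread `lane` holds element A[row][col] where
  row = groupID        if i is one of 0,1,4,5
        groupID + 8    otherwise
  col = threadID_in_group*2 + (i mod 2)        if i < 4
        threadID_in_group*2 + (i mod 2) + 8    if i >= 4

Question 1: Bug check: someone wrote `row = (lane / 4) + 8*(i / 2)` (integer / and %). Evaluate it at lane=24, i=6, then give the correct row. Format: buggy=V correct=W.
`(lane / 4) + 8*(i / 2)`[24,6]→30
L=24→G=24>>2=6, T=24&3=0
[6]→row 6+8=14  col 0·2+0+8=8
row: 30 vs 14

buggy=30 correct=14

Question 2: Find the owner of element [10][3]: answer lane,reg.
r:10=>grp=2,rB=1  c:3=>cB=0,tig=1,lo=1
L=2*4+1=9  i=0*4+1*2+1=3

9,3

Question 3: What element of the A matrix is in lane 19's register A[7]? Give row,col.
12,15

lane 19->19/4=4, 19 mod 4=3
i=7  r:4+8->12  c:2·3+1+8->15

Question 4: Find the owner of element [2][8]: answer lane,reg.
8,4

r=2→G=2,rhi=0  c=8→chi=1,T=0,p=0
L=2*4+0=8  i=1*4+0*2+0=4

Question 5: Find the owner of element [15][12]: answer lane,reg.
30,6

r=15->g=7,rb=1  c=12->cb=1,t=2,b0=0
L=7*4+2=30  i=1*4+1*2+0=6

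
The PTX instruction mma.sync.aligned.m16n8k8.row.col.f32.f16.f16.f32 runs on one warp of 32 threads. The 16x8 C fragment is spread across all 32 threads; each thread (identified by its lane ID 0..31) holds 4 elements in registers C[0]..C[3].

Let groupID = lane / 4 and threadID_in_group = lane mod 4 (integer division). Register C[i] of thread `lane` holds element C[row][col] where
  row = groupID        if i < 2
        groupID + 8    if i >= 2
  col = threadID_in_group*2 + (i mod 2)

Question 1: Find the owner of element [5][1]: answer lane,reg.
20,1

r=5->g=5,rb=0  c=1->t=0,b0=1
L=5*4+0=20  i=0*2+1=1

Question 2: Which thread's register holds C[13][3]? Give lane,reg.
21,3

r=13->g=5,rb=1  c=3->t=1,b0=1
L=5*4+1=21  i=1*2+1=3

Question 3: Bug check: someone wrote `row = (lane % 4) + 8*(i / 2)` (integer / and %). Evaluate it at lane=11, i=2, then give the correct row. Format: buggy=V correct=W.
buggy=11 correct=10

`(lane % 4) + 8*(i / 2)`[11,2]⇒11
L=11⇒gr=11>>2=2, th=11&3=3
[2]⇒row 2+8=10  col 3·2+0=6
row: 11 vs 10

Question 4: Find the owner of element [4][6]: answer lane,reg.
19,0

r=4⇒gr=4,Rb=0  c=6⇒th=3,odd=0
L=4*4+3=19  i=0*2+0=0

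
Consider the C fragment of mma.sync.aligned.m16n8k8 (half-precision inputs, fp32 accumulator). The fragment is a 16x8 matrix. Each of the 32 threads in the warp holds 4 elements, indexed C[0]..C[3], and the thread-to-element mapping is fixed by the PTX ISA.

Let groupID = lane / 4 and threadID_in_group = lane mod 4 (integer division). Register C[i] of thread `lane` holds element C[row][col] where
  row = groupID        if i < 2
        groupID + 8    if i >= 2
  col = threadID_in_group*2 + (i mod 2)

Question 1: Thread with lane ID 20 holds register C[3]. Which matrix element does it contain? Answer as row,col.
13,1

20: grp=5,tig=0
[3] (5+8,0*2+1) = (13,1)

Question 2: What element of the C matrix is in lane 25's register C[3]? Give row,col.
14,3

25: gid=6,tid=1
[3] (6+8,1*2+1) = (14,3)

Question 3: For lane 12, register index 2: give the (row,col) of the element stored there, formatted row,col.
11,0

lane 12: G=3 (12/4), T=0 (12%4)
i=2: r=3+8=11, c=0*2+0=0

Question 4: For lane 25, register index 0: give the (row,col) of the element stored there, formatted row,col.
lane 25: gid=6 (25/4), tid=1 (25%4)
i=0: r=6+0=6, c=1*2+0=2

6,2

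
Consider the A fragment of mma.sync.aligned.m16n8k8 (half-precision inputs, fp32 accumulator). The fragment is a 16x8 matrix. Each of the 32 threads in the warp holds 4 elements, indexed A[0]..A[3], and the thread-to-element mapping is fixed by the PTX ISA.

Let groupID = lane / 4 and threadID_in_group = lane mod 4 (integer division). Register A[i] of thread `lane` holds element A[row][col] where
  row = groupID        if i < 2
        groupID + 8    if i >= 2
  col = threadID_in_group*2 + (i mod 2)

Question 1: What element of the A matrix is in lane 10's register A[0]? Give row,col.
L=10->g=10>>2=2, t=10&3=2
[0]->row 2+0=2  col 2·2+0=4

2,4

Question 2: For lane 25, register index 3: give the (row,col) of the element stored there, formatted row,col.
L=25=>grp=25>>2=6, tig=25&3=1
[3]=>row 6+8=14  col 1·2+1=3

14,3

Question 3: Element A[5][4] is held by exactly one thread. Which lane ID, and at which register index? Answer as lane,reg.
r:5=>grp=5,rB=0  c:4=>tig=2,lo=0
L=5*4+2=22  i=0*2+0=0

22,0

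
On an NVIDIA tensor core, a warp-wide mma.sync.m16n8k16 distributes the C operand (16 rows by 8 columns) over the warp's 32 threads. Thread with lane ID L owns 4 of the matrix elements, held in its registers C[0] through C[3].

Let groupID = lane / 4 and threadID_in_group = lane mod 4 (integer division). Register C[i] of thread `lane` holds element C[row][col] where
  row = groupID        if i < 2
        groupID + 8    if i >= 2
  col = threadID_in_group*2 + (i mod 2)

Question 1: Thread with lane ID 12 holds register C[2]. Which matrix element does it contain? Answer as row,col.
12: gid=3,tid=0
[2] (3+8,0*2+0) = (11,0)

11,0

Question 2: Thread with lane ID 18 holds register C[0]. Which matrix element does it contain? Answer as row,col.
4,4

18: grp=4,tig=2
[0] (4+0,2*2+0) = (4,4)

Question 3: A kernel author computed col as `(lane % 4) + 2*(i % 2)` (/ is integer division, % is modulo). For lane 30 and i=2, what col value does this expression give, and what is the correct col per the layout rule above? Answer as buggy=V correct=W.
`(lane % 4) + 2*(i % 2)`[30,2]->2
lane 30->30/4=7, 30 mod 4=2
i=2  r:7+8->15  c:2·2+0->4
col: 2 vs 4

buggy=2 correct=4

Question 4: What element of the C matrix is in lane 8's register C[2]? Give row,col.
L=8→G=8>>2=2, T=8&3=0
[2]→row 2+8=10  col 0·2+0=0

10,0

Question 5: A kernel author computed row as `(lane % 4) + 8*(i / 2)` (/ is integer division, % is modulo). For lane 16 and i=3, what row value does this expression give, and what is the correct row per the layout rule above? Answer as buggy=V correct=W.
buggy=8 correct=12

`(lane % 4) + 8*(i / 2)`[16,3]⇒8
L=16⇒gr=16>>2=4, th=16&3=0
[3]⇒row 4+8=12  col 0·2+1=1
row: 8 vs 12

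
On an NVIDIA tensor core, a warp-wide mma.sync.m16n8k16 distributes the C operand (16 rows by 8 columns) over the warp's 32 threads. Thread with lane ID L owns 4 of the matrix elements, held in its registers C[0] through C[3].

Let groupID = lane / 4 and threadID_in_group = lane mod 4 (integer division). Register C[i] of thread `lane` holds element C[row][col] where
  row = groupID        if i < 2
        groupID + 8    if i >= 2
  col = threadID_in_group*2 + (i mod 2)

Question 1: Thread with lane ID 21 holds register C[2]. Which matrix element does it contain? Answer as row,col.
lane 21: gid=5 (21/4), tid=1 (21%4)
i=2: r=5+8=13, c=1*2+0=2

13,2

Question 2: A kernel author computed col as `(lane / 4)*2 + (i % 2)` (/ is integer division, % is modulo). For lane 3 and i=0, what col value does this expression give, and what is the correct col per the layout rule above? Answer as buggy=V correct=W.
buggy=0 correct=6

`(lane / 4)*2 + (i % 2)`[3,0]->0
lane 3->3/4=0, 3 mod 4=3
i=0  r:0+0->0  c:2·3+0->6
col: 0 vs 6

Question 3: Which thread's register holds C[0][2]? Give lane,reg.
1,0

r: 0->gid=0,r8=0  c: 2->tid=1,i&1=0
L=0*4+1=1  i=0*2+0=0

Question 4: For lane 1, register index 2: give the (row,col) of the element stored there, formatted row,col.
lane 1: gid=0 (1/4), tid=1 (1%4)
i=2: r=0+8=8, c=1*2+0=2

8,2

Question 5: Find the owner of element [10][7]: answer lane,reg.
r=10->g=2,rb=1  c=7->t=3,b0=1
L=2*4+3=11  i=1*2+1=3

11,3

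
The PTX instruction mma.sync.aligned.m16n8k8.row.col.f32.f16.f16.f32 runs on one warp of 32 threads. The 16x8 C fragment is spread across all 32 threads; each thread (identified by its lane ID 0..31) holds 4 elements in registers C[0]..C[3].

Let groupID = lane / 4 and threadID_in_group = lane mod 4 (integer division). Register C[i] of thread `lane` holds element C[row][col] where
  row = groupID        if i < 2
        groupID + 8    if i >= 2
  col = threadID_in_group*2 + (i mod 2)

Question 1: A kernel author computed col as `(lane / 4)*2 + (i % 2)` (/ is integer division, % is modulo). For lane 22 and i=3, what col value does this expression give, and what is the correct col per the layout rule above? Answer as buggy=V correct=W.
buggy=11 correct=5

`(lane / 4)*2 + (i % 2)`[22,3]=>11
lane 22=>22/4=5, 22 mod 4=2
i=3  r:5+8=>13  c:2·2+1=>5
col: 11 vs 5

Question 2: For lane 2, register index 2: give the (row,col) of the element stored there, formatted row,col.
lane 2: gr=0 (2/4), th=2 (2%4)
i=2: r=0+8=8, c=2*2+0=4

8,4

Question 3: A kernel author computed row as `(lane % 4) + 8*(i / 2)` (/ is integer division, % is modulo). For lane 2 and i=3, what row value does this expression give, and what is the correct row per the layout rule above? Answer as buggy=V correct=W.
buggy=10 correct=8

`(lane % 4) + 8*(i / 2)`[2,3]->10
lane 2: gid=0 (2/4), tid=2 (2%4)
i=3: r=0+8=8, c=2*2+1=5
row: 10 vs 8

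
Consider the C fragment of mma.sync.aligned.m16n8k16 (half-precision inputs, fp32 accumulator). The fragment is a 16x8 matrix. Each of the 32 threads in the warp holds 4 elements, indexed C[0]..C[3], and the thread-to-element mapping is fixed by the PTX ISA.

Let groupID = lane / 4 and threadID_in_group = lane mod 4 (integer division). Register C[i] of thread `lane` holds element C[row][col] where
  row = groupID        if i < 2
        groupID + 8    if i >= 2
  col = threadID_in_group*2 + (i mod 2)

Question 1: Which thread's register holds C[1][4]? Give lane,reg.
6,0

r=1->g=1,rb=0  c=4->t=2,b0=0
L=1*4+2=6  i=0*2+0=0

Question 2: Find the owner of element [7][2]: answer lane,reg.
29,0

r=7->g=7,rb=0  c=2->t=1,b0=0
L=7*4+1=29  i=0*2+0=0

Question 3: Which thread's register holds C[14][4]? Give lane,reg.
r=14→G=6,rhi=1  c=4→T=2,p=0
L=6*4+2=26  i=1*2+0=2

26,2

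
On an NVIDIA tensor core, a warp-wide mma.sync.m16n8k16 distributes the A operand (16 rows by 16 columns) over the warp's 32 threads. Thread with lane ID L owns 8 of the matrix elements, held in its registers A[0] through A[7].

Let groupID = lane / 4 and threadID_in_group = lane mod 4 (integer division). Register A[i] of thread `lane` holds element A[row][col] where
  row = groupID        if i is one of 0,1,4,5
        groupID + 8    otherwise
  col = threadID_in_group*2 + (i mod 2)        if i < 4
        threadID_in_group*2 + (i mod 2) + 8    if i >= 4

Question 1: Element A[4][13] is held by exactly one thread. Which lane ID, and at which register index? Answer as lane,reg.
r:4=>grp=4,rB=0  c:13=>cB=1,tig=2,lo=1
L=4*4+2=18  i=1*4+0*2+1=5

18,5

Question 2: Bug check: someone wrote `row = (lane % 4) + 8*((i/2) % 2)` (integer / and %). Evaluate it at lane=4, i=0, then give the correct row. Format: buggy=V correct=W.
`(lane % 4) + 8*((i/2) % 2)`[4,0]->0
L=4->gid=4>>2=1, tid=4&3=0
[0]->row 1+0=1  col 0·2+0+0=0
row: 0 vs 1

buggy=0 correct=1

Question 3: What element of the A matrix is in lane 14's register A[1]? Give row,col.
lane 14: grp=3 (14/4), tig=2 (14%4)
i=1: r=3+0=3, c=2*2+1+0=5

3,5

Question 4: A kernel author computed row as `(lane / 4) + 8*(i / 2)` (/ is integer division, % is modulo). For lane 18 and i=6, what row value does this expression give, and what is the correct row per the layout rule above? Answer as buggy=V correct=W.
buggy=28 correct=12

`(lane / 4) + 8*(i / 2)`[18,6]=>28
L=18=>grp=18>>2=4, tig=18&3=2
[6]=>row 4+8=12  col 2·2+0+8=12
row: 28 vs 12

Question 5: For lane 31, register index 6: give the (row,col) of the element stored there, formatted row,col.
15,14

31: G=7,T=3
[6] (7+8,3*2+0+8) = (15,14)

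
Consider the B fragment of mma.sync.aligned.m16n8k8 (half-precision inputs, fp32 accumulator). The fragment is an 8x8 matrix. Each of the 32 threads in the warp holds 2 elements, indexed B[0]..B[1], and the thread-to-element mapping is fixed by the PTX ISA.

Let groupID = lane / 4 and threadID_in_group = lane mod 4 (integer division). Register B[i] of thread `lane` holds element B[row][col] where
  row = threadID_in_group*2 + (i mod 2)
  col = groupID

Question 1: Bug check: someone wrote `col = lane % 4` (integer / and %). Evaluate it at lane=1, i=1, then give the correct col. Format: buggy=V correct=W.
buggy=1 correct=0

`lane % 4`[1,1]=>1
lane 1=>1/4=0, 1 mod 4=1
i=1  r:2·1+1=>3  c:0
col: 1 vs 0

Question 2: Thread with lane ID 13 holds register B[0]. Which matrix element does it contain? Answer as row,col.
lane 13->13/4=3, 13 mod 4=1
i=0  r:2·1+0->2  c:3

2,3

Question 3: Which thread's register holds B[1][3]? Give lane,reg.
c=3→G=3  r=1→T=0,p=1
L=3*4+0=12  i=1=1

12,1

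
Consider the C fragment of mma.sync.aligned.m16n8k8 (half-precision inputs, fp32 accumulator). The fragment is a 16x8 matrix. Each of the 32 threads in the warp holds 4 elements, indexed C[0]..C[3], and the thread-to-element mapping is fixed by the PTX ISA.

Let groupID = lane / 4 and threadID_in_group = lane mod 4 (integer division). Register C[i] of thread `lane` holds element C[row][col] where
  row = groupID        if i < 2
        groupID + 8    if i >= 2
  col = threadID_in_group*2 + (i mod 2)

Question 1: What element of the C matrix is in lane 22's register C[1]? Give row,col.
5,5

L=22⇒gr=22>>2=5, th=22&3=2
[1]⇒row 5+0=5  col 2·2+1=5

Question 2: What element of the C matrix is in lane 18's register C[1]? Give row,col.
4,5

L=18->g=18>>2=4, t=18&3=2
[1]->row 4+0=4  col 2·2+1=5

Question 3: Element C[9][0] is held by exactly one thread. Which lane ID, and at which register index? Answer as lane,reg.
4,2

r=9⇒gr=1,Rb=1  c=0⇒th=0,odd=0
L=1*4+0=4  i=1*2+0=2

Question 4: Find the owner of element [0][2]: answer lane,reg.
1,0

r=0->g=0,rb=0  c=2->t=1,b0=0
L=0*4+1=1  i=0*2+0=0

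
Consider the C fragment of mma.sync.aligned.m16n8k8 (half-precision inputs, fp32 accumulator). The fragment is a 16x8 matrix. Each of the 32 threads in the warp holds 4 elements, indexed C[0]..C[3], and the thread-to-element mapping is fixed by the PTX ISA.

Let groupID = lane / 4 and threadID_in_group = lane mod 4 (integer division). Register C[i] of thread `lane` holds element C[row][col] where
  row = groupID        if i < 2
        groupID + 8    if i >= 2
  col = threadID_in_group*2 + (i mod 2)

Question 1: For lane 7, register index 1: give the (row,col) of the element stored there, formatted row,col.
1,7

lane 7: gid=1 (7/4), tid=3 (7%4)
i=1: r=1+0=1, c=3*2+1=7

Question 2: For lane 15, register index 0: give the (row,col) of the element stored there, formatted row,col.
lane 15: G=3 (15/4), T=3 (15%4)
i=0: r=3+0=3, c=3*2+0=6

3,6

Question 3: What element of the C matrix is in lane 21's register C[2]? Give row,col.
L=21->gid=21>>2=5, tid=21&3=1
[2]->row 5+8=13  col 1·2+0=2

13,2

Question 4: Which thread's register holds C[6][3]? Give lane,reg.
r=6->g=6,rb=0  c=3->t=1,b0=1
L=6*4+1=25  i=0*2+1=1

25,1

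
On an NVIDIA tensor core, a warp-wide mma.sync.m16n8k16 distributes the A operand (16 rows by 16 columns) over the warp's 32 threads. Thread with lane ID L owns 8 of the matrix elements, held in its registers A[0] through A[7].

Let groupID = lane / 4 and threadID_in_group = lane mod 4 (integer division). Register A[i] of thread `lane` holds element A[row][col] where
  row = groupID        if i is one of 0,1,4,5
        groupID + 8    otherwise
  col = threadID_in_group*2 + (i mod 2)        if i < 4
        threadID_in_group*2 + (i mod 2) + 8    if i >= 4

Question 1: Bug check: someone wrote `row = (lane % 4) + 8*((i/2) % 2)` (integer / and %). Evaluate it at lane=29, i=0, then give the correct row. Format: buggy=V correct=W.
`(lane % 4) + 8*((i/2) % 2)`[29,0]⇒1
lane 29: gr=7 (29/4), th=1 (29%4)
i=0: r=7+0=7, c=1*2+0+0=2
row: 1 vs 7

buggy=1 correct=7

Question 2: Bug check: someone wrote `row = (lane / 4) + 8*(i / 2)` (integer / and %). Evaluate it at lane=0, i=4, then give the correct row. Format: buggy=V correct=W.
buggy=16 correct=0

`(lane / 4) + 8*(i / 2)`[0,4]->16
lane 0->0/4=0, 0 mod 4=0
i=4  r:0+0->0  c:2·0+0+8->8
row: 16 vs 0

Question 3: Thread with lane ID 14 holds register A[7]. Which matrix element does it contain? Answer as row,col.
11,13

lane 14->14/4=3, 14 mod 4=2
i=7  r:3+8->11  c:2·2+1+8->13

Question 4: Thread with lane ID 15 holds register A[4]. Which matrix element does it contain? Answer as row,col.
L=15⇒gr=15>>2=3, th=15&3=3
[4]⇒row 3+0=3  col 3·2+0+8=14

3,14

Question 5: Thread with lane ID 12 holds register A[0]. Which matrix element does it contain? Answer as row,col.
3,0

L=12->g=12>>2=3, t=12&3=0
[0]->row 3+0=3  col 0·2+0+0=0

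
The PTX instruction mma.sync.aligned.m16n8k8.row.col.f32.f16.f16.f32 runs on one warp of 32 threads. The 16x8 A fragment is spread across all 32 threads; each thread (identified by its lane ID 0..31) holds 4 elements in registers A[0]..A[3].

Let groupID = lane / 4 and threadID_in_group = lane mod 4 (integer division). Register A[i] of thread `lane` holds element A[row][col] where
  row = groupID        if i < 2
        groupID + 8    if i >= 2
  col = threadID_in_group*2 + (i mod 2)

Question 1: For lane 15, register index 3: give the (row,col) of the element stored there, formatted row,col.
lane 15: g=3 (15/4), t=3 (15%4)
i=3: r=3+8=11, c=3*2+1=7

11,7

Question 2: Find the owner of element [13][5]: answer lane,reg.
22,3

r=13⇒gr=5,Rb=1  c=5⇒th=2,odd=1
L=5*4+2=22  i=1*2+1=3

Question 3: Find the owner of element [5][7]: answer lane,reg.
r:5=>grp=5,rB=0  c:7=>tig=3,lo=1
L=5*4+3=23  i=0*2+1=1

23,1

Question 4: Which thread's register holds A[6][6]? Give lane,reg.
r=6⇒gr=6,Rb=0  c=6⇒th=3,odd=0
L=6*4+3=27  i=0*2+0=0

27,0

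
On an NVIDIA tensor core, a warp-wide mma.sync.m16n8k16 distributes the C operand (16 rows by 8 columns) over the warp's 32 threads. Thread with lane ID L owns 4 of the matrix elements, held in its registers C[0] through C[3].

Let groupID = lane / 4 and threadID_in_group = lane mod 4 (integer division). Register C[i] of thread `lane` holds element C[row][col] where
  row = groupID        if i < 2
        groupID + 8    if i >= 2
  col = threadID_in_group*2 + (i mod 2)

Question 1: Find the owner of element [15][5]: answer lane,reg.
30,3

r=15->g=7,rb=1  c=5->t=2,b0=1
L=7*4+2=30  i=1*2+1=3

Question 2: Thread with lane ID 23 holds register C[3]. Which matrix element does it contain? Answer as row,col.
lane 23->23/4=5, 23 mod 4=3
i=3  r:5+8->13  c:2·3+1->7

13,7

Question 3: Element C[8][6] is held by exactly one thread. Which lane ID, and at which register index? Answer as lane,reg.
r=8→G=0,rhi=1  c=6→T=3,p=0
L=0*4+3=3  i=1*2+0=2

3,2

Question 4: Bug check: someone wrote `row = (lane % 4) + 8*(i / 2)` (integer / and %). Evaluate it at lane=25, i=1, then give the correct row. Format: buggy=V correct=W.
`(lane % 4) + 8*(i / 2)`[25,1]->1
lane 25->25/4=6, 25 mod 4=1
i=1  r:6+0->6  c:2·1+1->3
row: 1 vs 6

buggy=1 correct=6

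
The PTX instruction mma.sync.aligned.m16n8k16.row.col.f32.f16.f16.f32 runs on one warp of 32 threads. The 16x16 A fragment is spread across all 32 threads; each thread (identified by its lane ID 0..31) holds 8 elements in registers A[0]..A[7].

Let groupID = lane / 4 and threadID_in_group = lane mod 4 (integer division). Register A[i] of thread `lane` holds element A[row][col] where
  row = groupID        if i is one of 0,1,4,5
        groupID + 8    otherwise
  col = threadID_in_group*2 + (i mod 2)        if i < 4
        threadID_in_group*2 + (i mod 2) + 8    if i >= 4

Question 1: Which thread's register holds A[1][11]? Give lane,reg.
r=1→G=1,rhi=0  c=11→chi=1,T=1,p=1
L=1*4+1=5  i=1*4+0*2+1=5

5,5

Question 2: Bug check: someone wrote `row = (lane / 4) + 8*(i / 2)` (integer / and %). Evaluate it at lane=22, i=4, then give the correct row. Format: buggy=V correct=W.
buggy=21 correct=5

`(lane / 4) + 8*(i / 2)`[22,4]→21
22: G=5,T=2
[4] (5+0,2*2+0+8) = (5,12)
row: 21 vs 5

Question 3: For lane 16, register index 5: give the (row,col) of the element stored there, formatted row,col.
4,9

lane 16→16/4=4, 16 mod 4=0
i=5  r:4+0→4  c:2·0+1+8→9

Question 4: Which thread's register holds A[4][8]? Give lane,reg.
16,4

r=4⇒gr=4,Rb=0  c=8⇒Cb=1,th=0,odd=0
L=4*4+0=16  i=1*4+0*2+0=4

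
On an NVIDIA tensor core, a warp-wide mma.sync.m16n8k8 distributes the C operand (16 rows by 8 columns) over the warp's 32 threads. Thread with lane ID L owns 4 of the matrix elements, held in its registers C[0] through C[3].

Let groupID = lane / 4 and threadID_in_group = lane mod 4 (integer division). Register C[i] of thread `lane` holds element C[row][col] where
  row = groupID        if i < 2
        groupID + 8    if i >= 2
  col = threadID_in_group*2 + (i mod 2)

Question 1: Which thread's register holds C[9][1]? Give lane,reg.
4,3

r=9→G=1,rhi=1  c=1→T=0,p=1
L=1*4+0=4  i=1*2+1=3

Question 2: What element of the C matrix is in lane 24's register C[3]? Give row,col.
24: gid=6,tid=0
[3] (6+8,0*2+1) = (14,1)

14,1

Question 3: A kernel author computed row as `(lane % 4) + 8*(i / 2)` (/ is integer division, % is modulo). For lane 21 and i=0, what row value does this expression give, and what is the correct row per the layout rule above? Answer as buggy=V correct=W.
`(lane % 4) + 8*(i / 2)`[21,0]->1
21: g=5,t=1
[0] (5+0,1*2+0) = (5,2)
row: 1 vs 5

buggy=1 correct=5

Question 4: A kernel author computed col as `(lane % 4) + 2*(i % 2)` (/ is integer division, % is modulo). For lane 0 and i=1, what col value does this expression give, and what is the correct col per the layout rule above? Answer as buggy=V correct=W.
buggy=2 correct=1

`(lane % 4) + 2*(i % 2)`[0,1]⇒2
L=0⇒gr=0>>2=0, th=0&3=0
[1]⇒row 0+0=0  col 0·2+1=1
col: 2 vs 1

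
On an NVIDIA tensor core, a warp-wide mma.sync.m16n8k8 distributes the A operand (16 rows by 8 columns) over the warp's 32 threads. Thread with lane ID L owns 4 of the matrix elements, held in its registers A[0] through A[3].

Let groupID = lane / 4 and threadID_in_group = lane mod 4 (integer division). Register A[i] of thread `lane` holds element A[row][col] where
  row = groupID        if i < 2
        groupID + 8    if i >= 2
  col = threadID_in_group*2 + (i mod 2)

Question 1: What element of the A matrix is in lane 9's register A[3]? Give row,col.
10,3

L=9→G=9>>2=2, T=9&3=1
[3]→row 2+8=10  col 1·2+1=3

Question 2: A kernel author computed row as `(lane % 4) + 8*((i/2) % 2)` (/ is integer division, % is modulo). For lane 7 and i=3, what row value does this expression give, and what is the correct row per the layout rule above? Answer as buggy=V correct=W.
buggy=11 correct=9

`(lane % 4) + 8*((i/2) % 2)`[7,3]->11
7: g=1,t=3
[3] (1+8,3*2+1) = (9,7)
row: 11 vs 9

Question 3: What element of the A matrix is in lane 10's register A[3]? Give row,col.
10,5

10: g=2,t=2
[3] (2+8,2*2+1) = (10,5)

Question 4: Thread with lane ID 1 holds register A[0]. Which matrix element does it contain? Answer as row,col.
lane 1⇒1/4=0, 1 mod 4=1
i=0  r:0+0⇒0  c:2·1+0⇒2

0,2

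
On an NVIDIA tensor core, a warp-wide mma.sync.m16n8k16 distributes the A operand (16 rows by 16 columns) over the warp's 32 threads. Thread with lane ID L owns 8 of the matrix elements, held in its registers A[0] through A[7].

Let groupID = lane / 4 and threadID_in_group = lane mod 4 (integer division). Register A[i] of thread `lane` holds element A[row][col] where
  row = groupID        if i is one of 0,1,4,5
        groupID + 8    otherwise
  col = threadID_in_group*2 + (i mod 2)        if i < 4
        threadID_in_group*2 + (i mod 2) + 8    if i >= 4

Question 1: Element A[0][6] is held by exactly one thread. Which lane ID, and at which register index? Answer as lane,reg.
3,0

r=0->g=0,rb=0  c=6->cb=0,t=3,b0=0
L=0*4+3=3  i=0*4+0*2+0=0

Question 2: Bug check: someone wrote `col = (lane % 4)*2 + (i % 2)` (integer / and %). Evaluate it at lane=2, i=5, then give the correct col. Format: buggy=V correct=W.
buggy=5 correct=13

`(lane % 4)*2 + (i % 2)`[2,5]→5
L=2→G=2>>2=0, T=2&3=2
[5]→row 0+0=0  col 2·2+1+8=13
col: 5 vs 13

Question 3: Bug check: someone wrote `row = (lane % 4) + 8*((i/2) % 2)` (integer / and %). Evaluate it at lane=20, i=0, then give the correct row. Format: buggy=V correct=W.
`(lane % 4) + 8*((i/2) % 2)`[20,0]⇒0
20: gr=5,th=0
[0] (5+0,0*2+0+0) = (5,0)
row: 0 vs 5

buggy=0 correct=5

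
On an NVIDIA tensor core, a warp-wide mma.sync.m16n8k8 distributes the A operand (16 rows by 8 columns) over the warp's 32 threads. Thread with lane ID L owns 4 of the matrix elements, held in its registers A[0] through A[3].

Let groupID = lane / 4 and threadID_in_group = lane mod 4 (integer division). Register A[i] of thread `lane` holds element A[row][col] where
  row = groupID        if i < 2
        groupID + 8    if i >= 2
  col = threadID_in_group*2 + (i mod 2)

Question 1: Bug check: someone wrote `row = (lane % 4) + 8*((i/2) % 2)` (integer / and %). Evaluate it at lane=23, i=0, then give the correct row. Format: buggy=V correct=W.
buggy=3 correct=5

`(lane % 4) + 8*((i/2) % 2)`[23,0]->3
L=23->g=23>>2=5, t=23&3=3
[0]->row 5+0=5  col 3·2+0=6
row: 3 vs 5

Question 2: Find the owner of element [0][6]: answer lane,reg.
3,0

r: 0->gid=0,r8=0  c: 6->tid=3,i&1=0
L=0*4+3=3  i=0*2+0=0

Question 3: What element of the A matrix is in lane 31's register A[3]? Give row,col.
lane 31: G=7 (31/4), T=3 (31%4)
i=3: r=7+8=15, c=3*2+1=7

15,7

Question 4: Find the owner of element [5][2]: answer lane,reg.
r: 5->gid=5,r8=0  c: 2->tid=1,i&1=0
L=5*4+1=21  i=0*2+0=0

21,0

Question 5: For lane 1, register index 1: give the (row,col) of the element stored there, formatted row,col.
0,3

lane 1→1/4=0, 1 mod 4=1
i=1  r:0+0→0  c:2·1+1→3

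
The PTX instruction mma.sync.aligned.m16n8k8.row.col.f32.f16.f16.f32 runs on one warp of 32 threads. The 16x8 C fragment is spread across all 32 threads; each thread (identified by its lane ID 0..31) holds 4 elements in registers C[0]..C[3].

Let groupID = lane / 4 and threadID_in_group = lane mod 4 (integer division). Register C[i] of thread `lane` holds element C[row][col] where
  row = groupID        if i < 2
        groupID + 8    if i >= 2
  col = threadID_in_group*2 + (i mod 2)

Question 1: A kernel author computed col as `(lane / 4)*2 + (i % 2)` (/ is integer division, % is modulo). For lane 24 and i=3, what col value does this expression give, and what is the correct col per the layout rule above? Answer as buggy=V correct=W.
buggy=13 correct=1

`(lane / 4)*2 + (i % 2)`[24,3]→13
L=24→G=24>>2=6, T=24&3=0
[3]→row 6+8=14  col 0·2+1=1
col: 13 vs 1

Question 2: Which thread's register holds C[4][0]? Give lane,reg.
16,0

r:4=>grp=4,rB=0  c:0=>tig=0,lo=0
L=4*4+0=16  i=0*2+0=0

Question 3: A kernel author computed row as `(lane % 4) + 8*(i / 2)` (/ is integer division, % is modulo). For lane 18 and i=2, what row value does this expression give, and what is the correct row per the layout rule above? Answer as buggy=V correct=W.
buggy=10 correct=12

`(lane % 4) + 8*(i / 2)`[18,2]->10
lane 18->18/4=4, 18 mod 4=2
i=2  r:4+8->12  c:2·2+0->4
row: 10 vs 12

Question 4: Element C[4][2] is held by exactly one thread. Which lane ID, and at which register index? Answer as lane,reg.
r=4⇒gr=4,Rb=0  c=2⇒th=1,odd=0
L=4*4+1=17  i=0*2+0=0

17,0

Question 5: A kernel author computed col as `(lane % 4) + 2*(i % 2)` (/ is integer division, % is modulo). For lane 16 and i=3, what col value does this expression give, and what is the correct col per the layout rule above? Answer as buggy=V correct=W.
buggy=2 correct=1

`(lane % 4) + 2*(i % 2)`[16,3]->2
lane 16: g=4 (16/4), t=0 (16%4)
i=3: r=4+8=12, c=0*2+1=1
col: 2 vs 1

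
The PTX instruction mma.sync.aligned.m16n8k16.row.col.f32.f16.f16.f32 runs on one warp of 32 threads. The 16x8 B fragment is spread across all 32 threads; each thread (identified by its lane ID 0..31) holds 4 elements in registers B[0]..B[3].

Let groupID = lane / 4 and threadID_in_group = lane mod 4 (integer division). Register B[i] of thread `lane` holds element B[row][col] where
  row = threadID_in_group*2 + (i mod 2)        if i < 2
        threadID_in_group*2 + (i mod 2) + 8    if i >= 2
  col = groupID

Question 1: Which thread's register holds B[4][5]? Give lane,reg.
c: 5->gid=5  r: 4->r8=0,tid=2,i&1=0
L=5*4+2=22  i=0*2+0=0

22,0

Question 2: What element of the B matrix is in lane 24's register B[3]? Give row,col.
24: gr=6,th=0
[3] (0*2+1+8,6) = (9,6)

9,6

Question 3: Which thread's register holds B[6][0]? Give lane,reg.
3,0

c=0->g=0  r=6->rb=0,t=3,b0=0
L=0*4+3=3  i=0*2+0=0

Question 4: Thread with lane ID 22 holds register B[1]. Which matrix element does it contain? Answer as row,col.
5,5

lane 22→22/4=5, 22 mod 4=2
i=1  r:2·2+1+0→5  c:5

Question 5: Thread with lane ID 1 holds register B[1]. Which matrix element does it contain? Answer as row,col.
1: G=0,T=1
[1] (1*2+1+0,0) = (3,0)

3,0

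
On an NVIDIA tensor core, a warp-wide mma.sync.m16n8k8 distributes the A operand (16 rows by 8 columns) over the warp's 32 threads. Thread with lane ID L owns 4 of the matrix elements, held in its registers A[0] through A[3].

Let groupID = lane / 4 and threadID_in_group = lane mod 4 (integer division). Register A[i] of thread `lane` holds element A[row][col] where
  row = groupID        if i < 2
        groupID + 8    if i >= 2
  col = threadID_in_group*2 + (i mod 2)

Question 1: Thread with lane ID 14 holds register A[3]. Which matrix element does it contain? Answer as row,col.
lane 14->14/4=3, 14 mod 4=2
i=3  r:3+8->11  c:2·2+1->5

11,5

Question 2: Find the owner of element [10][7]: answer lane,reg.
11,3

r=10→G=2,rhi=1  c=7→T=3,p=1
L=2*4+3=11  i=1*2+1=3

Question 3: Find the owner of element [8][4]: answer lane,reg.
r: 8->gid=0,r8=1  c: 4->tid=2,i&1=0
L=0*4+2=2  i=1*2+0=2

2,2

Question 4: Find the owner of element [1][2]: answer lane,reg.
5,0

r=1→G=1,rhi=0  c=2→T=1,p=0
L=1*4+1=5  i=0*2+0=0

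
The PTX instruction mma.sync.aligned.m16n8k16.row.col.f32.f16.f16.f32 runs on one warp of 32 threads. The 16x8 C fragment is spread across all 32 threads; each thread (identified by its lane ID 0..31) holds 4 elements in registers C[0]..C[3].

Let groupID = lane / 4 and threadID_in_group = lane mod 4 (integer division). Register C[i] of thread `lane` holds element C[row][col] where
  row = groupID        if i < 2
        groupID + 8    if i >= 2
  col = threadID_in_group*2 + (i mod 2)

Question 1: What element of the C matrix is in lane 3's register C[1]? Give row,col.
0,7

L=3→G=3>>2=0, T=3&3=3
[1]→row 0+0=0  col 3·2+1=7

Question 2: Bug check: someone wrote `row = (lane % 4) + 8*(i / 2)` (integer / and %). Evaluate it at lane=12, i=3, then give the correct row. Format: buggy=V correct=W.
`(lane % 4) + 8*(i / 2)`[12,3]⇒8
lane 12⇒12/4=3, 12 mod 4=0
i=3  r:3+8⇒11  c:2·0+1⇒1
row: 8 vs 11

buggy=8 correct=11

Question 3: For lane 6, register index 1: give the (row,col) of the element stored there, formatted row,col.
6: G=1,T=2
[1] (1+0,2*2+1) = (1,5)

1,5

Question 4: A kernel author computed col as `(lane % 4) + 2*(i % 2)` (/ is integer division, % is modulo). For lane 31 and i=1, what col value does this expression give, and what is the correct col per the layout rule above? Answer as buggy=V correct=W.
buggy=5 correct=7

`(lane % 4) + 2*(i % 2)`[31,1]->5
31: g=7,t=3
[1] (7+0,3*2+1) = (7,7)
col: 5 vs 7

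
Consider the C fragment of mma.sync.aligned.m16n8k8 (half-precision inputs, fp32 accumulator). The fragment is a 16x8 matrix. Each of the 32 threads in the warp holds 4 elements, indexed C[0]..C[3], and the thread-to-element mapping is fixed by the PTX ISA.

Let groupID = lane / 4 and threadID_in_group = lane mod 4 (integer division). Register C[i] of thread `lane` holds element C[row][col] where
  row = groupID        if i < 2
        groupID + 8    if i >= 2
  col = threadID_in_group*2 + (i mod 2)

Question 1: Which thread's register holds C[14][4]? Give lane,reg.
26,2

r=14->g=6,rb=1  c=4->t=2,b0=0
L=6*4+2=26  i=1*2+0=2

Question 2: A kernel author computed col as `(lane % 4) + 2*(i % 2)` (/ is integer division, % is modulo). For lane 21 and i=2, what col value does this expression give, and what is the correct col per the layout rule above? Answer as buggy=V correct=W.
buggy=1 correct=2

`(lane % 4) + 2*(i % 2)`[21,2]→1
L=21→G=21>>2=5, T=21&3=1
[2]→row 5+8=13  col 1·2+0=2
col: 1 vs 2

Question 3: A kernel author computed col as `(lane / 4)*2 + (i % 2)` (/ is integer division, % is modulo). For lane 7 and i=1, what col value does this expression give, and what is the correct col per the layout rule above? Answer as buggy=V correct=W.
buggy=3 correct=7

`(lane / 4)*2 + (i % 2)`[7,1]⇒3
lane 7: gr=1 (7/4), th=3 (7%4)
i=1: r=1+0=1, c=3*2+1=7
col: 3 vs 7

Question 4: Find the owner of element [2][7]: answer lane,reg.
r=2->g=2,rb=0  c=7->t=3,b0=1
L=2*4+3=11  i=0*2+1=1

11,1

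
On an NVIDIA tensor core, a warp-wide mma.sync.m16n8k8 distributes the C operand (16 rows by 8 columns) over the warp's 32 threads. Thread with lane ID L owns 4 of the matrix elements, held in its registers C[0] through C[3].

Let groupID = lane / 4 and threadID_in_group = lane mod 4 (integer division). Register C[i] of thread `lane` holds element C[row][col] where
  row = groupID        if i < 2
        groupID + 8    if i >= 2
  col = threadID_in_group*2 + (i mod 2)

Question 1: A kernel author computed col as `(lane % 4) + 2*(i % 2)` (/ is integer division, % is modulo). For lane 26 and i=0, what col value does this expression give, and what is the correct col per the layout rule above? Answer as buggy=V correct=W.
`(lane % 4) + 2*(i % 2)`[26,0]⇒2
lane 26: gr=6 (26/4), th=2 (26%4)
i=0: r=6+0=6, c=2*2+0=4
col: 2 vs 4

buggy=2 correct=4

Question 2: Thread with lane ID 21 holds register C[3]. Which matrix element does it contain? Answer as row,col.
lane 21: G=5 (21/4), T=1 (21%4)
i=3: r=5+8=13, c=1*2+1=3

13,3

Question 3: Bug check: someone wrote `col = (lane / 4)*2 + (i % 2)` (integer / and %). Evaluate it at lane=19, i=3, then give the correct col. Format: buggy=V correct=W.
`(lane / 4)*2 + (i % 2)`[19,3]=>9
lane 19: grp=4 (19/4), tig=3 (19%4)
i=3: r=4+8=12, c=3*2+1=7
col: 9 vs 7

buggy=9 correct=7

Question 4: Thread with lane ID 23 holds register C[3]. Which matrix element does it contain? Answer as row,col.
13,7

lane 23->23/4=5, 23 mod 4=3
i=3  r:5+8->13  c:2·3+1->7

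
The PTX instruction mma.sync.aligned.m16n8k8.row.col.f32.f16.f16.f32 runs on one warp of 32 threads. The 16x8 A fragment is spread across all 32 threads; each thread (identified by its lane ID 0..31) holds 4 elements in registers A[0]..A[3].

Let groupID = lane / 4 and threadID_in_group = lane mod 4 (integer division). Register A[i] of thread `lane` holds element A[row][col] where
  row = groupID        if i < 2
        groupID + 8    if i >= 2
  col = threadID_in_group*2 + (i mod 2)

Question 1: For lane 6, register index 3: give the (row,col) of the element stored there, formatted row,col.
9,5

lane 6→6/4=1, 6 mod 4=2
i=3  r:1+8→9  c:2·2+1→5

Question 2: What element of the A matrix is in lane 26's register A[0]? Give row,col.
6,4

26: grp=6,tig=2
[0] (6+0,2*2+0) = (6,4)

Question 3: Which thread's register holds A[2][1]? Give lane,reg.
8,1

r=2→G=2,rhi=0  c=1→T=0,p=1
L=2*4+0=8  i=0*2+1=1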